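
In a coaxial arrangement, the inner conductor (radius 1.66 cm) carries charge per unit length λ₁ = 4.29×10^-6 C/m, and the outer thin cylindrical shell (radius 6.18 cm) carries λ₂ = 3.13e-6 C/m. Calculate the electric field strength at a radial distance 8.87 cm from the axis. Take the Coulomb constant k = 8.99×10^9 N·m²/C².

|E| = 1.50×10^6 N/C

Coaxial Gaussian cylinder, radius r = 8.87 cm, length L (r > 6.18 cm, enclosing both).
λ_enc = λ₁ + λ₂ = (4.29×10^-6) + (3.13×10^-6) = 7.42×10^-6 C/m.
By Gauss's law (flux through the curved wall only), E·2πrL = λ_enc L/ε₀.
E = 2k|λ_enc|/r = 2(8.99×10^9)(7.42×10^-6)/(0.0887) = 1.50×10^6 N/C.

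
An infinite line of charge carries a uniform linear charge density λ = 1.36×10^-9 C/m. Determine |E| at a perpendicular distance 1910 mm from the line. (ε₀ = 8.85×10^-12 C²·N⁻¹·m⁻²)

Take a coaxial cylindrical Gaussian surface of radius r = 1910 mm and length L.
Q_enc = λL, so λ_enc = 1.36×10^-9 C/m.
Since E is radial and uniform over the curved surface, Φ = E·2πrL = Q_enc/ε₀ = λ_enc L/ε₀.
E = |λ_enc|/(2πε₀r) = (1.36×10^-9)/(2π·8.85×10^-12·1.91) = 12.8 N/C.

|E| = 12.8 N/C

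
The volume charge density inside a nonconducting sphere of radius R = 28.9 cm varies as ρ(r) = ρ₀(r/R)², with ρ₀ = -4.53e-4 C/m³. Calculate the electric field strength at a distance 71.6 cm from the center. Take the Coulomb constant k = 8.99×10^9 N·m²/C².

4.82e5 V/m

Use a concentric Gaussian sphere at r = 71.6 cm (r > R, all charge enclosed).
Q_enc = 4π ∫₀^R ρ₀(r'/R)^2 r'² dr' = 4πρ₀R³/5 = -2.748×10^-5 C.
By Gauss's law, ∮E·dA = E·4πr² = Q_enc/ε₀.
E = k|Q_enc|/r² = (8.99×10^9)(2.748e-5)/(0.716)² = 4.82×10^5 N/C.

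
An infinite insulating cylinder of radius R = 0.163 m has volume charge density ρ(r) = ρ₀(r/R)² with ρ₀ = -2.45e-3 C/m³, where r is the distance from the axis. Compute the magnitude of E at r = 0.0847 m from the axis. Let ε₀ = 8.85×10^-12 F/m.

|E| = 1.58e6 N/C

Coaxial Gaussian cylinder, radius r = 0.0847 m, length L (r < R).
λ_enc = ∫₀^r ρ(r')·2πr' dr' = (2πρ₀/R²)·r^4/4 = -7.455×10^-6 C/m.
Since E is radial and uniform over the curved surface, Φ = E·2πrL = Q_enc/ε₀ = λ_enc L/ε₀.
E = |λ_enc|/(2πε₀r) = (7.455×10^-6)/(2π·8.85×10^-12·0.0847) = 1.58×10^6 N/C.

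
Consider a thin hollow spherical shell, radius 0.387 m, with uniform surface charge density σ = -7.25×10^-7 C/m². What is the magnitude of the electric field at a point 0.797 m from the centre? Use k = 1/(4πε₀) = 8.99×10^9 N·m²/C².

Take a concentric spherical Gaussian surface of radius r = 0.797 m (r > 0.387 m).
The entire shell is enclosed: Q_enc = σ·4πR² = (-7.25×10^-7)·4π·(0.387)² = -1.364×10^-6 C.
Gauss's law: E·4πr² = Q_enc/ε₀.
E = k|Q_enc|/r² = (8.99×10^9)(1.364×10^-6)/(0.797)² = 1.93×10^4 N/C.

E ≈ 1.93×10^4 V/m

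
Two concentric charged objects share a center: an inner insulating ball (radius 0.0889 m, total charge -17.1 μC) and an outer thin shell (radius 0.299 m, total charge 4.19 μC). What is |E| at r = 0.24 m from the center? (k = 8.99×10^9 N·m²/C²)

By spherical symmetry E is radial; choose a Gaussian sphere of radius r = 0.24 m (between the bodies, 0.0889 m < r < 0.299 m).
The shell at 0.299 m lies outside the Gaussian surface, so Q_enc = -17.1 μC = -1.71×10^-5 C.
Since E is radial and uniform over the Gaussian sphere, Φ = E·4πr² = Q_enc/ε₀.
E = k|Q_enc|/r² = (8.99×10^9)(1.71×10^-5)/(0.24)² = 2.67×10^6 N/C.

E ≈ 2.67×10^6 N/C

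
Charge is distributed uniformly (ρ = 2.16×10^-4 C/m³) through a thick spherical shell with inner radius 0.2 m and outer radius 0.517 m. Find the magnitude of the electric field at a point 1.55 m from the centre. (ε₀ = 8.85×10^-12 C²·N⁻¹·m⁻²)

By spherical symmetry E is radial; choose a Gaussian sphere of radius r = 1.55 m (r > 0.517 m, enclosing the whole shell).
Q_enc = ρ·(4π/3)(b³ − a³) = (2.16×10^-4)·(4π/3)·((0.517)³ − (0.2)³) = 1.178×10^-4 C.
Applying ∮E·dA = Q_enc/ε₀ with Φ = E(4πr²):
E = |Q_enc|/(4πε₀r²) = (1.178×10^-4)/(4π·8.85×10^-12·(1.55)²) = 4.41×10^5 N/C.

|E| ≈ 4.41×10^5 N/C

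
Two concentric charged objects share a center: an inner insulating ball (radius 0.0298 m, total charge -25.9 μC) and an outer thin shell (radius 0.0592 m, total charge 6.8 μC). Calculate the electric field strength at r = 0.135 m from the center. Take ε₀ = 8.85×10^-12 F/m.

Use a concentric Gaussian sphere at r = 0.135 m (r > 0.0592 m, enclosing both).
Q_enc = (-25.9 μC) + (6.8 μC) = -1.91×10^-5 C.
Applying ∮E·dA = Q_enc/ε₀ with Φ = E(4πr²):
E = |Q_enc|/(4πε₀r²) = (1.91e-5)/(4π·8.85×10^-12·(0.135)²) = 9.42×10^6 N/C.

|E| = 9.42e6 N/C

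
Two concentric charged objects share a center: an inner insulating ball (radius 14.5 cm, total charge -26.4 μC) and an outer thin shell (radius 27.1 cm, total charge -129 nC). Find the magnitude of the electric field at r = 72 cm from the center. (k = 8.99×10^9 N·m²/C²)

E = 4.60×10^5 N/C

Use a concentric Gaussian sphere at r = 72 cm (r > 27.1 cm, enclosing both).
Q_enc = (-26.4 μC) + (-129 nC) = -2.653×10^-5 C.
By Gauss's law, ∮E·dA = E·4πr² = Q_enc/ε₀.
E = k|Q_enc|/r² = (8.99×10^9)(2.653e-5)/(0.72)² = 4.60e5 N/C.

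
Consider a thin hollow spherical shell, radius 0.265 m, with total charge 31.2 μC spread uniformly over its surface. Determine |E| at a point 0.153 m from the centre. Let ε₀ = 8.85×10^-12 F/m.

E = 0 (no enclosed charge)

By spherical symmetry E is radial; choose a Gaussian sphere of radius r = 0.153 m (inside the shell, r < 0.265 m).
No charge lies within this surface, so Q_enc = 0 and Gauss's law gives E·4πr² = 0 ⇒ E = 0.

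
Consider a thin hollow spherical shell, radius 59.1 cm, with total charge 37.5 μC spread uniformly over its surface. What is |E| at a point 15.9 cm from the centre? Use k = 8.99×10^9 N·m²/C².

By spherical symmetry E is radial; choose a Gaussian sphere of radius r = 15.9 cm (inside the shell, r < 59.1 cm).
No charge lies within this surface, so Q_enc = 0 and Gauss's law gives E·4πr² = 0 ⇒ E = 0.

E = 0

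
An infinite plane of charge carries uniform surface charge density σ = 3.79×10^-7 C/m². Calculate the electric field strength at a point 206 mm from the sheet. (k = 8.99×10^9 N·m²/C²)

E ≈ 2.14×10^4 N/C

The symmetry is planar: E is normal to the sheet and the same magnitude on both sides. Take a pillbox straddling the sheet with end-cap area A.
Only the two end caps contribute flux: Φ = 2EA. With Q_enc = σA, Gauss's law gives E = |σ|/(2ε₀).
E = 2πk|σ| = 2π(8.99×10^9)(3.79e-7) = 2.14×10^4 N/C.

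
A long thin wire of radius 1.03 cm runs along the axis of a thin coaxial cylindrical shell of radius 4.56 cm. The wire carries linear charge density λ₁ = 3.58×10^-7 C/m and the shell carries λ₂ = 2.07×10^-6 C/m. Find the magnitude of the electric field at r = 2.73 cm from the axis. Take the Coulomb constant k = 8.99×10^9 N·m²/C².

E ≈ 2.36×10^5 N/C

Choose a coaxial cylinder of radius r = 2.73 cm (arbitrary length L) as the Gaussian surface (between the conductors, 1.03 cm < r < 4.56 cm).
The shell at 4.56 cm lies outside the Gaussian surface, so λ_enc = λ₁ = 3.58×10^-7 C/m.
Gauss's law: E·2πrL = λ_enc L/ε₀.
E = 2k|λ_enc|/r = 2(8.99×10^9)(3.58×10^-7)/(0.0273) = 2.36×10^5 N/C.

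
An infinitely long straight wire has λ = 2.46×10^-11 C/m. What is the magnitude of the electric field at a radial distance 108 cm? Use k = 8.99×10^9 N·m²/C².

Choose a coaxial cylinder of radius r = 108 cm (arbitrary length L) as the Gaussian surface.
Q_enc = λL, so λ_enc = 2.46×10^-11 C/m.
Gauss's law: E·2πrL = λ_enc L/ε₀.
E = 2k|λ_enc|/r = 2(8.99×10^9)(2.46e-11)/(1.08) = 0.41 N/C.

E ≈ 0.41 V/m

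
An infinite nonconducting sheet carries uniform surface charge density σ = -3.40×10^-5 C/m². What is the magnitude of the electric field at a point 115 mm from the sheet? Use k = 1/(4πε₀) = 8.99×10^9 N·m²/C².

E = 1.92e6 N/C

Choose a cylindrical pillbox piercing the sheet, end faces (area A) parallel to it.
Only the two end caps contribute flux: Φ = 2EA. With Q_enc = σA, Gauss's law gives E = |σ|/(2ε₀).
E = 2πk|σ| = 2π(8.99×10^9)(3.40×10^-5) = 1.92×10^6 N/C.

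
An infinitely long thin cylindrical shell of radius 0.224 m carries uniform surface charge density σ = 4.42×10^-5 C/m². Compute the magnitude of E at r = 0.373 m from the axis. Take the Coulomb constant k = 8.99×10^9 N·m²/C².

E ≈ 3.00×10^6 N/C

Take a coaxial cylindrical Gaussian surface of radius r = 0.373 m and length L (r > 0.224 m).
The whole shell is enclosed: λ_enc = σ·2πR = (4.42×10^-5)·2π·(0.224) = 6.221×10^-5 C/m.
By Gauss's law (flux through the curved wall only), E·2πrL = λ_enc L/ε₀.
E = 2k|λ_enc|/r = 2(8.99×10^9)(6.221×10^-5)/(0.373) = 3.00×10^6 N/C.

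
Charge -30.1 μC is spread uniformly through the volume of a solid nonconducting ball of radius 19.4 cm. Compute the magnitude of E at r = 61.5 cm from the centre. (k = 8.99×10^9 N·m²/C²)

E = 7.15e5 V/m

Use a concentric Gaussian sphere at r = 61.5 cm (r > R, so the entire charge is enclosed).
Q_enc = -30.1 μC = -3.01×10^-5 C.
By Gauss's law, ∮E·dA = E·4πr² = Q_enc/ε₀.
E = k|Q_enc|/r² = (8.99×10^9)(3.01e-5)/(0.615)² = 7.15e5 N/C.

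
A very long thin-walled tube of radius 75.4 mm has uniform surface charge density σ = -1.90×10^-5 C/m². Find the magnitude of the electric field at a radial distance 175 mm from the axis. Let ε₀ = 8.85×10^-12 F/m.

E ≈ 9.25×10^5 N/C

Choose a coaxial cylinder of radius r = 175 mm (arbitrary length L) as the Gaussian surface (r > 75.4 mm).
The whole shell is enclosed: λ_enc = σ·2πR = (-1.90×10^-5)·2π·(0.0754) = -9.001×10^-6 C/m.
Applying ∮E·dA = Q_enc/ε₀ with the end caps contributing no flux:
E = |λ_enc|/(2πε₀r) = (9.001×10^-6)/(2π·8.85×10^-12·0.175) = 9.25e5 N/C.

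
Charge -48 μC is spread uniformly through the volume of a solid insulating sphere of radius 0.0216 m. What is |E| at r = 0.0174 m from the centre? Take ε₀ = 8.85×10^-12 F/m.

Use a concentric Gaussian sphere at r = 0.0174 m (r < R).
For a uniform sphere the enclosed fraction is (r/R)³, so Q_enc = (-48 μC)(0.0174/0.0216)³ = -2.509e-5 C.
Since E is radial and uniform over the Gaussian sphere, Φ = E·4πr² = Q_enc/ε₀.
E = |Q_enc|/(4πε₀r²) = (2.509×10^-5)/(4π·8.85×10^-12·(0.0174)²) = 7.45×10^8 N/C.

E = 7.45e8 N/C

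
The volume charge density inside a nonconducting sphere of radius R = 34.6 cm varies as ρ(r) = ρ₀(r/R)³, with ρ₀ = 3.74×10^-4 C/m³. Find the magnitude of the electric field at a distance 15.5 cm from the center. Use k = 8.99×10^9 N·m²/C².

|E| = 9.81×10^4 N/C

Symmetry ⇒ E = E(r) r̂. Gaussian sphere of radius r = 15.5 cm (r < R).
Q_enc = ∫₀^r ρ(r')·4πr'² dr' = (4πρ₀/R³) ∫₀^r r'^5 dr' = 4πρ₀ r^6/(6·R³) = 2.622e-7 C.
Since E is radial and uniform over the Gaussian sphere, Φ = E·4πr² = Q_enc/ε₀.
E = k|Q_enc|/r² = (8.99×10^9)(2.622×10^-7)/(0.155)² = 9.81×10^4 N/C.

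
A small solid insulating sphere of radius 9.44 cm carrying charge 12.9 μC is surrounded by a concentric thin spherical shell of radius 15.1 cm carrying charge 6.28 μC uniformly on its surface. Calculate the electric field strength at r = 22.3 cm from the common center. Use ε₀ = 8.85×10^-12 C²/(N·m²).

E = 3.47e6 N/C

Symmetry ⇒ E = E(r) r̂. Gaussian sphere of radius r = 22.3 cm (r > 15.1 cm, enclosing both).
Q_enc = (12.9 μC) + (6.28 μC) = 1.918×10^-5 C.
Applying ∮E·dA = Q_enc/ε₀ with Φ = E(4πr²):
E = |Q_enc|/(4πε₀r²) = (1.918×10^-5)/(4π·8.85×10^-12·(0.223)²) = 3.47e6 N/C.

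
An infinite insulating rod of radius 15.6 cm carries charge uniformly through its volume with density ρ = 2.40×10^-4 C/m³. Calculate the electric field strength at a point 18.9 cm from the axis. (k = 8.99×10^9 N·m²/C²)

Choose a coaxial cylinder of radius r = 18.9 cm (arbitrary length L) as the Gaussian surface (r > 15.6 cm, full cross-section enclosed).
λ_enc = ρ·πR² = (2.40e-4)π(0.156)² = 1.835×10^-5 C/m.
Applying ∮E·dA = Q_enc/ε₀ with the end caps contributing no flux:
E = 2k|λ_enc|/r = 2(8.99×10^9)(1.835e-5)/(0.189) = 1.75e6 N/C.

|E| = 1.75×10^6 V/m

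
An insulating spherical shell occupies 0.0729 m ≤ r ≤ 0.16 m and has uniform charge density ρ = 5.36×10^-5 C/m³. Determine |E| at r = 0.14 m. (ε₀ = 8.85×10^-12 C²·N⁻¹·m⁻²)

Take a concentric spherical Gaussian surface of radius r = 0.14 m (within the shell material, 0.0729 m < r < 0.16 m).
Enclosed charge is the volume from a to r: Q_enc = (4π/3)ρ(r³ − a³) = 5.291e-7 C.
By Gauss's law, ∮E·dA = E·4πr² = Q_enc/ε₀.
E = |Q_enc|/(4πε₀r²) = (5.291×10^-7)/(4π·8.85×10^-12·(0.14)²) = 2.43×10^5 N/C.

|E| = 2.43e5 N/C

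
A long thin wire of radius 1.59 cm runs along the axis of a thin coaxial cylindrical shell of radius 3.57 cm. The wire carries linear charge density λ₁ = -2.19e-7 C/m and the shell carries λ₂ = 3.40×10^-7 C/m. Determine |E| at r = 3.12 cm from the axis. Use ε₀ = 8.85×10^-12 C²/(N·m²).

E = 1.26×10^5 V/m

Take a coaxial cylindrical Gaussian surface of radius r = 3.12 cm and length L (between the conductors, 1.59 cm < r < 3.57 cm).
The shell at 3.57 cm lies outside the Gaussian surface, so λ_enc = λ₁ = -2.19×10^-7 C/m.
Gauss's law: E·2πrL = λ_enc L/ε₀.
E = |λ_enc|/(2πε₀r) = (2.19e-7)/(2π·8.85×10^-12·0.0312) = 1.26×10^5 N/C.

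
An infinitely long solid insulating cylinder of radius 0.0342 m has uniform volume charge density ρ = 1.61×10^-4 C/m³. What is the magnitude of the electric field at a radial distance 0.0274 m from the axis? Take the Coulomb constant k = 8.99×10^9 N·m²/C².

By cylindrical symmetry E is radial; use a coaxial Gaussian cylinder of radius 0.0274 m and length L (r < R).
Enclosed charge per unit length: λ_enc = ρ·πr² = (1.61×10^-4)π(0.0274)² = 3.797×10^-7 C/m.
Applying ∮E·dA = Q_enc/ε₀ with the end caps contributing no flux:
E = 2k|λ_enc|/r = 2(8.99×10^9)(3.797×10^-7)/(0.0274) = 2.49e5 N/C.

|E| ≈ 2.49×10^5 N/C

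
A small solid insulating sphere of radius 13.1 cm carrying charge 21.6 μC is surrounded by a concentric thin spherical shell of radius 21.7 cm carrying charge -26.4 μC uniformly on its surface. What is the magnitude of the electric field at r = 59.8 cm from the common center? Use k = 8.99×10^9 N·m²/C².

Take a concentric spherical Gaussian surface of radius r = 59.8 cm (r > 21.7 cm, enclosing both).
Q_enc = (21.6 μC) + (-26.4 μC) = -4.80×10^-6 C.
Applying ∮E·dA = Q_enc/ε₀ with Φ = E(4πr²):
E = k|Q_enc|/r² = (8.99×10^9)(4.80×10^-6)/(0.598)² = 1.21×10^5 N/C.

|E| ≈ 1.21×10^5 N/C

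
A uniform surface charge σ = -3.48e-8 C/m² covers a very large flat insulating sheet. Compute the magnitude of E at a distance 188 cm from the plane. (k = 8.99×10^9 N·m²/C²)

E ≈ 1.97e3 V/m

The symmetry is planar: E is normal to the sheet and the same magnitude on both sides. Take a pillbox straddling the sheet with end-cap area A.
Flux Φ = 2EA and Q_enc = σA, so 2EA = σA/ε₀ ⇒ E = |σ|/(2ε₀), independent of distance.
E = 2πk|σ| = 2π(8.99×10^9)(3.48×10^-8) = 1.97×10^3 N/C.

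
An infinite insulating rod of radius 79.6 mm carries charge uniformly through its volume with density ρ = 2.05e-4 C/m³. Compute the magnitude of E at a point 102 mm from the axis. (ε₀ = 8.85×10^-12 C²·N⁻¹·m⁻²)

E ≈ 7.19×10^5 N/C

By cylindrical symmetry E is radial; use a coaxial Gaussian cylinder of radius 102 mm and length L (r > 79.6 mm, full cross-section enclosed).
λ_enc = ρ·πR² = (2.05×10^-4)π(0.0796)² = 4.081×10^-6 C/m.
By Gauss's law (flux through the curved wall only), E·2πrL = λ_enc L/ε₀.
E = |λ_enc|/(2πε₀r) = (4.081e-6)/(2π·8.85×10^-12·0.102) = 7.19×10^5 N/C.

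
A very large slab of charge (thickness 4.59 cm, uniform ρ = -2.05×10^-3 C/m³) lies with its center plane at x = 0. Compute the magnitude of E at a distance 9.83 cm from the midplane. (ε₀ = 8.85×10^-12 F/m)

The point |x| = 9.83 cm lies outside the slab (half-thickness 0.02295 m). A symmetric pillbox spanning the full slab encloses Q_enc = ρ·d·A.
Flux = 2EA ⇒ E = |ρ|d/(2ε₀), independent of distance outside.
E = (2.05e-3)(0.0459)/(2·8.85×10^-12) = 5.32×10^6 N/C.

|E| = 5.32×10^6 N/C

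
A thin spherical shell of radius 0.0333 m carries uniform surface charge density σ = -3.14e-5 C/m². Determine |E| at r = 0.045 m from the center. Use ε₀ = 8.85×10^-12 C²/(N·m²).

Symmetry ⇒ E = E(r) r̂. Gaussian sphere of radius r = 0.045 m (r > 0.0333 m).
The entire shell is enclosed: Q_enc = σ·4πR² = (-3.14×10^-5)·4π·(0.0333)² = -4.376×10^-7 C.
By Gauss's law, ∮E·dA = E·4πr² = Q_enc/ε₀.
E = |Q_enc|/(4πε₀r²) = (4.376e-7)/(4π·8.85×10^-12·(0.045)²) = 1.94×10^6 N/C.

1.94×10^6 N/C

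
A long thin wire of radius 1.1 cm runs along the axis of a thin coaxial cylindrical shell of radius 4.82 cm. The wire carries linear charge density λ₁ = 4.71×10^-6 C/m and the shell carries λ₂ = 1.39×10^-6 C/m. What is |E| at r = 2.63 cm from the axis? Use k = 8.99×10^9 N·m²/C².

By cylindrical symmetry E is radial; use a coaxial Gaussian cylinder of radius 2.63 cm and length L (between the conductors, 1.1 cm < r < 4.82 cm).
The shell at 4.82 cm lies outside the Gaussian surface, so λ_enc = λ₁ = 4.71×10^-6 C/m.
Applying ∮E·dA = Q_enc/ε₀ with the end caps contributing no flux:
E = 2k|λ_enc|/r = 2(8.99×10^9)(4.71×10^-6)/(0.0263) = 3.22e6 N/C.

E = 3.22e6 N/C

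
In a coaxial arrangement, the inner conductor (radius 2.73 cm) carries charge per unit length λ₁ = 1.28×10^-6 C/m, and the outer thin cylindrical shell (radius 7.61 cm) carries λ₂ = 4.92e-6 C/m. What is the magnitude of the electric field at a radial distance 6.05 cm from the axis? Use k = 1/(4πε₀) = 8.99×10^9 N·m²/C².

E = 3.80×10^5 V/m

Take a coaxial cylindrical Gaussian surface of radius r = 6.05 cm and length L (between the conductors, 2.73 cm < r < 7.61 cm).
Only the inner wire is enclosed; the outer shell contributes nothing inside itself. λ_enc = λ₁ = 1.28e-6 C/m.
Gauss's law: E·2πrL = λ_enc L/ε₀.
E = 2k|λ_enc|/r = 2(8.99×10^9)(1.28×10^-6)/(0.0605) = 3.80×10^5 N/C.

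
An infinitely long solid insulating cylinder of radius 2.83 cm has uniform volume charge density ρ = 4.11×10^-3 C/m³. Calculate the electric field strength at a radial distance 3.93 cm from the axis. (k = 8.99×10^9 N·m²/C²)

E ≈ 4.73e6 V/m

Coaxial Gaussian cylinder, radius r = 3.93 cm, length L (r > 2.83 cm, full cross-section enclosed).
λ_enc = ρ·πR² = (4.11e-3)π(0.0283)² = 1.034e-5 C/m.
Gauss's law: E·2πrL = λ_enc L/ε₀.
E = 2k|λ_enc|/r = 2(8.99×10^9)(1.034×10^-5)/(0.0393) = 4.73×10^6 N/C.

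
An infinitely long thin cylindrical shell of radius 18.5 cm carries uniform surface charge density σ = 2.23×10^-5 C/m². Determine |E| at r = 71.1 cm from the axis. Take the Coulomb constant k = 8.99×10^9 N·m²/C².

Choose a coaxial cylinder of radius r = 71.1 cm (arbitrary length L) as the Gaussian surface (r > 18.5 cm).
The whole shell is enclosed: λ_enc = σ·2πR = (2.23×10^-5)·2π·(0.185) = 2.592×10^-5 C/m.
Since E is radial and uniform over the curved surface, Φ = E·2πrL = Q_enc/ε₀ = λ_enc L/ε₀.
E = 2k|λ_enc|/r = 2(8.99×10^9)(2.592×10^-5)/(0.711) = 6.56×10^5 N/C.

6.56×10^5 N/C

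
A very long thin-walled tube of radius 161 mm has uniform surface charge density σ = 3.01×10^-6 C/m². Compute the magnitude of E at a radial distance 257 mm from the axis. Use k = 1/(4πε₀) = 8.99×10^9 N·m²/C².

2.13×10^5 N/C

By cylindrical symmetry E is radial; use a coaxial Gaussian cylinder of radius 257 mm and length L (r > 161 mm).
The whole shell is enclosed: λ_enc = σ·2πR = (3.01e-6)·2π·(0.161) = 3.045×10^-6 C/m.
By Gauss's law (flux through the curved wall only), E·2πrL = λ_enc L/ε₀.
E = 2k|λ_enc|/r = 2(8.99×10^9)(3.045×10^-6)/(0.257) = 2.13×10^5 N/C.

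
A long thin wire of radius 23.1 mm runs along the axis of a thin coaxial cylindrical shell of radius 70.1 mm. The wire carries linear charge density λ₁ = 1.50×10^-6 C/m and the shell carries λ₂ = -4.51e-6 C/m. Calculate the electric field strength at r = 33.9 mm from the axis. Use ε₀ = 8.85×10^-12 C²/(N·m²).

E = 7.96×10^5 V/m

By cylindrical symmetry E is radial; use a coaxial Gaussian cylinder of radius 33.9 mm and length L (between the conductors, 23.1 mm < r < 70.1 mm).
Only the inner wire is enclosed; the outer shell contributes nothing inside itself. λ_enc = λ₁ = 1.50e-6 C/m.
Applying ∮E·dA = Q_enc/ε₀ with the end caps contributing no flux:
E = |λ_enc|/(2πε₀r) = (1.50×10^-6)/(2π·8.85×10^-12·0.0339) = 7.96×10^5 N/C.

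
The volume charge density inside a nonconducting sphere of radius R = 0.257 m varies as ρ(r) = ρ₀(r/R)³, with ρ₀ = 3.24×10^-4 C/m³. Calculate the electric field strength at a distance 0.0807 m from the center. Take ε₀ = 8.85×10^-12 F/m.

|E| = 1.52×10^4 V/m

Symmetry ⇒ E = E(r) r̂. Gaussian sphere of radius r = 0.0807 m (r < R).
Integrate the density: Q_enc = 4π ∫₀^r ρ₀(r'/R)^3 r'² dr' = 4πρ₀ r^6/(6·R³) = 1.104e-8 C.
Since E is radial and uniform over the Gaussian sphere, Φ = E·4πr² = Q_enc/ε₀.
E = |Q_enc|/(4πε₀r²) = (1.104e-8)/(4π·8.85×10^-12·(0.0807)²) = 1.52×10^4 N/C.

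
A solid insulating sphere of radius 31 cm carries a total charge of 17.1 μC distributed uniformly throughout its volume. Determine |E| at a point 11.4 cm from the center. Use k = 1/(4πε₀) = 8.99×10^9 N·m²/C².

|E| = 5.88×10^5 N/C

Use a concentric Gaussian sphere at r = 11.4 cm (r < R).
Only the charge within r is enclosed: Q_enc = Q·(r/R)³ = (17.1 μC)·(11.4 cm/31 cm)³ = 8.504e-7 C.
Applying ∮E·dA = Q_enc/ε₀ with Φ = E(4πr²):
E = k|Q_enc|/r² = (8.99×10^9)(8.504e-7)/(0.114)² = 5.88×10^5 N/C.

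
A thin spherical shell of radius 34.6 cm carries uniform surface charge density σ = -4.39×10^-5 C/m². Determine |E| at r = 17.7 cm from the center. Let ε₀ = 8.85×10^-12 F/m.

E = 0 (no enclosed charge)

Take a concentric spherical Gaussian surface of radius r = 17.7 cm (inside the shell, r < 34.6 cm).
All the charge is outside the Gaussian surface: Q_enc = 0, hence E = 0 everywhere inside the shell.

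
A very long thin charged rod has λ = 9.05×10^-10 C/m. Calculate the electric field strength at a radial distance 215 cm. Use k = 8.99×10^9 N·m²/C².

E = 7.57 N/C

Coaxial Gaussian cylinder, radius r = 215 cm, length L.
Q_enc = λL, so λ_enc = 9.05×10^-10 C/m.
Applying ∮E·dA = Q_enc/ε₀ with the end caps contributing no flux:
E = 2k|λ_enc|/r = 2(8.99×10^9)(9.05×10^-10)/(2.15) = 7.57 N/C.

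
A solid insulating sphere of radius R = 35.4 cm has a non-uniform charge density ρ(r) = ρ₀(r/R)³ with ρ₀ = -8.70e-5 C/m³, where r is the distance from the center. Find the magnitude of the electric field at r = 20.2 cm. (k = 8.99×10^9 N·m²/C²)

Take a concentric spherical Gaussian surface of radius r = 20.2 cm (r < R).
Integrate the density: Q_enc = 4π ∫₀^r ρ₀(r'/R)^3 r'² dr' = 4πρ₀ r^6/(6·R³) = -2.79×10^-7 C.
Since E is radial and uniform over the Gaussian sphere, Φ = E·4πr² = Q_enc/ε₀.
E = k|Q_enc|/r² = (8.99×10^9)(2.79e-7)/(0.202)² = 6.15×10^4 N/C.

6.15×10^4 V/m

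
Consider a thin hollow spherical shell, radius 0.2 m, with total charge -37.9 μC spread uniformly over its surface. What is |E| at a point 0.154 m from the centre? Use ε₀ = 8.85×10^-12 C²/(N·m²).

|E| = 0 N/C

Use a concentric Gaussian sphere at r = 0.154 m (inside the shell, r < 0.2 m).
All the charge is outside the Gaussian surface: Q_enc = 0, hence E = 0 everywhere inside the shell.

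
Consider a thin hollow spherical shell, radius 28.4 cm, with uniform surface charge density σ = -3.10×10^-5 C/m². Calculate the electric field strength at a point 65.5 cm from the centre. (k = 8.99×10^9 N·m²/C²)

By spherical symmetry E is radial; choose a Gaussian sphere of radius r = 65.5 cm (r > 28.4 cm).
The entire shell is enclosed: Q_enc = σ·4πR² = (-3.10×10^-5)·4π·(0.284)² = -3.142×10^-5 C.
Applying ∮E·dA = Q_enc/ε₀ with Φ = E(4πr²):
E = k|Q_enc|/r² = (8.99×10^9)(3.142e-5)/(0.655)² = 6.58e5 N/C.

6.58e5 N/C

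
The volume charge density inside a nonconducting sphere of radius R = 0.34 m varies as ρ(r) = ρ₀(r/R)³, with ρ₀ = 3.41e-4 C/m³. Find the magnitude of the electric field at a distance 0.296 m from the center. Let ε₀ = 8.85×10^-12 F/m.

E ≈ 1.25×10^6 N/C

Take a concentric spherical Gaussian surface of radius r = 0.296 m (r < R).
Integrate the density: Q_enc = 4π ∫₀^r ρ₀(r'/R)^3 r'² dr' = 4πρ₀ r^6/(6·R³) = 1.222×10^-5 C.
Gauss's law: E·4πr² = Q_enc/ε₀.
E = |Q_enc|/(4πε₀r²) = (1.222×10^-5)/(4π·8.85×10^-12·(0.296)²) = 1.25×10^6 N/C.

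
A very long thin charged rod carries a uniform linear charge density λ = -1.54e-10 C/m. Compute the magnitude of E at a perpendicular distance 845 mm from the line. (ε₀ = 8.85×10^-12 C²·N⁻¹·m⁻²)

Choose a coaxial cylinder of radius r = 845 mm (arbitrary length L) as the Gaussian surface.
Q_enc = λL, so λ_enc = -1.54e-10 C/m.
Since E is radial and uniform over the curved surface, Φ = E·2πrL = Q_enc/ε₀ = λ_enc L/ε₀.
E = |λ_enc|/(2πε₀r) = (1.54×10^-10)/(2π·8.85×10^-12·0.845) = 3.28 N/C.

E = 3.28 V/m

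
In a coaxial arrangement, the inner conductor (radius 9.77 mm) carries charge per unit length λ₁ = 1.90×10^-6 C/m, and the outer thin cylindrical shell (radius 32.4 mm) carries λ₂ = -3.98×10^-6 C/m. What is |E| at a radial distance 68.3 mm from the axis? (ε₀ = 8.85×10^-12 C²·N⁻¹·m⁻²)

By cylindrical symmetry E is radial; use a coaxial Gaussian cylinder of radius 68.3 mm and length L (r > 32.4 mm, enclosing both).
λ_enc = λ₁ + λ₂ = (1.90×10^-6) + (-3.98e-6) = -2.08e-6 C/m.
Since E is radial and uniform over the curved surface, Φ = E·2πrL = Q_enc/ε₀ = λ_enc L/ε₀.
E = |λ_enc|/(2πε₀r) = (2.08e-6)/(2π·8.85×10^-12·0.0683) = 5.48e5 N/C.

E = 5.48×10^5 N/C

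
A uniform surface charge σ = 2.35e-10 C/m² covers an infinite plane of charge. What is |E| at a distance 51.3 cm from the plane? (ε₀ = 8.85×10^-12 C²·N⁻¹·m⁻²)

By planar symmetry E is perpendicular to the sheet and uniform; use a Gaussian pillbox with flat faces of area A on each side of the sheet.
Flux Φ = 2EA and Q_enc = σA, so 2EA = σA/ε₀ ⇒ E = |σ|/(2ε₀), independent of distance.
E = |σ|/(2ε₀) = (2.35×10^-10)/(2·8.85×10^-12) = 13.3 N/C.

|E| ≈ 13.3 V/m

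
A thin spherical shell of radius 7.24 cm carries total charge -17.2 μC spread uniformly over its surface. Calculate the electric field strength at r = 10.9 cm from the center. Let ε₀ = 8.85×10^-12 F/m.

|E| ≈ 1.30e7 N/C

Take a concentric spherical Gaussian surface of radius r = 10.9 cm (r > 7.24 cm).
The entire shell is enclosed: Q_enc = -1.72×10^-5 C.
Since E is radial and uniform over the Gaussian sphere, Φ = E·4πr² = Q_enc/ε₀.
E = |Q_enc|/(4πε₀r²) = (1.72e-5)/(4π·8.85×10^-12·(0.109)²) = 1.30×10^7 N/C.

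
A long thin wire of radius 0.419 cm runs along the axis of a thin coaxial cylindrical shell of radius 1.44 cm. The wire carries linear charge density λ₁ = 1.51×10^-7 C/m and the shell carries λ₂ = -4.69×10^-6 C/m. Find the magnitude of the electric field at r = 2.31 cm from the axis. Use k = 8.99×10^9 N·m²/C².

E ≈ 3.53×10^6 N/C

Coaxial Gaussian cylinder, radius r = 2.31 cm, length L (r > 1.44 cm, enclosing both).
λ_enc = λ₁ + λ₂ = (1.51e-7) + (-4.69e-6) = -4.539e-6 C/m.
By Gauss's law (flux through the curved wall only), E·2πrL = λ_enc L/ε₀.
E = 2k|λ_enc|/r = 2(8.99×10^9)(4.539×10^-6)/(0.0231) = 3.53e6 N/C.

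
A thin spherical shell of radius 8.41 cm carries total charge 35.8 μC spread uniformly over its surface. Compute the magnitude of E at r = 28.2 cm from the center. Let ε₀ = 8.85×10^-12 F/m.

By spherical symmetry E is radial; choose a Gaussian sphere of radius r = 28.2 cm (r > 8.41 cm).
The entire shell is enclosed: Q_enc = 3.58e-5 C.
Since E is radial and uniform over the Gaussian sphere, Φ = E·4πr² = Q_enc/ε₀.
E = |Q_enc|/(4πε₀r²) = (3.58e-5)/(4π·8.85×10^-12·(0.282)²) = 4.05×10^6 N/C.

|E| = 4.05×10^6 N/C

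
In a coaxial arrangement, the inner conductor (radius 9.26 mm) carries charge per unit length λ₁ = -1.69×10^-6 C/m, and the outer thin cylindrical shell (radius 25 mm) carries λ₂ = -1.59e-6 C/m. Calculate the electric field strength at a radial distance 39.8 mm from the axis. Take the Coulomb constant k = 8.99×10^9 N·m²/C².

E = 1.48×10^6 V/m

Take a coaxial cylindrical Gaussian surface of radius r = 39.8 mm and length L (r > 25 mm, enclosing both).
λ_enc = λ₁ + λ₂ = (-1.69×10^-6) + (-1.59×10^-6) = -3.28e-6 C/m.
Gauss's law: E·2πrL = λ_enc L/ε₀.
E = 2k|λ_enc|/r = 2(8.99×10^9)(3.28×10^-6)/(0.0398) = 1.48×10^6 N/C.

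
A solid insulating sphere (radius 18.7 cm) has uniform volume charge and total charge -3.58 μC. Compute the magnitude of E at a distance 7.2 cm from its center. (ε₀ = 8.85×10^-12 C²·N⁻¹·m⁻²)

E = 3.54×10^5 N/C

Symmetry ⇒ E = E(r) r̂. Gaussian sphere of radius r = 7.2 cm (r < R).
Only the charge within r is enclosed: Q_enc = Q·(r/R)³ = (-3.58 μC)·(7.2 cm/18.7 cm)³ = -2.043×10^-7 C.
Since E is radial and uniform over the Gaussian sphere, Φ = E·4πr² = Q_enc/ε₀.
E = |Q_enc|/(4πε₀r²) = (2.043×10^-7)/(4π·8.85×10^-12·(0.072)²) = 3.54×10^5 N/C.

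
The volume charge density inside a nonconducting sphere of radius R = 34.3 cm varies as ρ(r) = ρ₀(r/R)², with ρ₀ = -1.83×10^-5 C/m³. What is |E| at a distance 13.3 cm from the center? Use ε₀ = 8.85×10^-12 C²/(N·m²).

E ≈ 8.27×10^3 N/C

Symmetry ⇒ E = E(r) r̂. Gaussian sphere of radius r = 13.3 cm (r < R).
Q_enc = ∫₀^r ρ(r')·4πr'² dr' = (4πρ₀/R²) ∫₀^r r'^4 dr' = 4πρ₀ r^5/(5·R²) = -1.627×10^-8 C.
Applying ∮E·dA = Q_enc/ε₀ with Φ = E(4πr²):
E = |Q_enc|/(4πε₀r²) = (1.627×10^-8)/(4π·8.85×10^-12·(0.133)²) = 8.27×10^3 N/C.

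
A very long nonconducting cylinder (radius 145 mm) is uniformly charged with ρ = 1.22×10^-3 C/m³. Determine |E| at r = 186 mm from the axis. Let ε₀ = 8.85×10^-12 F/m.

Choose a coaxial cylinder of radius r = 186 mm (arbitrary length L) as the Gaussian surface (r > 145 mm, full cross-section enclosed).
λ_enc = ρ·πR² = (1.22e-3)π(0.145)² = 8.058×10^-5 C/m.
Gauss's law: E·2πrL = λ_enc L/ε₀.
E = |λ_enc|/(2πε₀r) = (8.058×10^-5)/(2π·8.85×10^-12·0.186) = 7.79×10^6 N/C.

7.79×10^6 N/C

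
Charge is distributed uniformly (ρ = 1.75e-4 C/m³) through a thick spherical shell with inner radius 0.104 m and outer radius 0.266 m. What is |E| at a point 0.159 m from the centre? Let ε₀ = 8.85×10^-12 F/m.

Symmetry ⇒ E = E(r) r̂. Gaussian sphere of radius r = 0.159 m (within the shell material, 0.104 m < r < 0.266 m).
Enclosed charge is the volume from a to r: Q_enc = (4π/3)ρ(r³ − a³) = 2.122×10^-6 C.
Since E is radial and uniform over the Gaussian sphere, Φ = E·4πr² = Q_enc/ε₀.
E = |Q_enc|/(4πε₀r²) = (2.122×10^-6)/(4π·8.85×10^-12·(0.159)²) = 7.55×10^5 N/C.

E ≈ 7.55×10^5 N/C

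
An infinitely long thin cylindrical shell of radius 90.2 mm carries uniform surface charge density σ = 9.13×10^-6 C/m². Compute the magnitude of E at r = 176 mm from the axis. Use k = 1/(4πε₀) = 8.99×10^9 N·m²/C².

|E| ≈ 5.29×10^5 N/C

Choose a coaxial cylinder of radius r = 176 mm (arbitrary length L) as the Gaussian surface (r > 90.2 mm).
The whole shell is enclosed: λ_enc = σ·2πR = (9.13×10^-6)·2π·(0.0902) = 5.174×10^-6 C/m.
Since E is radial and uniform over the curved surface, Φ = E·2πrL = Q_enc/ε₀ = λ_enc L/ε₀.
E = 2k|λ_enc|/r = 2(8.99×10^9)(5.174e-6)/(0.176) = 5.29×10^5 N/C.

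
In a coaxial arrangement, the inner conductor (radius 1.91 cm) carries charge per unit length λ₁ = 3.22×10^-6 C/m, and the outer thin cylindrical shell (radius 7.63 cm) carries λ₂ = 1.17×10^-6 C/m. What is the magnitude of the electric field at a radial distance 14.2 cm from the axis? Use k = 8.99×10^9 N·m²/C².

Take a coaxial cylindrical Gaussian surface of radius r = 14.2 cm and length L (r > 7.63 cm, enclosing both).
λ_enc = λ₁ + λ₂ = (3.22e-6) + (1.17×10^-6) = 4.39e-6 C/m.
Applying ∮E·dA = Q_enc/ε₀ with the end caps contributing no flux:
E = 2k|λ_enc|/r = 2(8.99×10^9)(4.39×10^-6)/(0.142) = 5.56×10^5 N/C.

|E| = 5.56×10^5 V/m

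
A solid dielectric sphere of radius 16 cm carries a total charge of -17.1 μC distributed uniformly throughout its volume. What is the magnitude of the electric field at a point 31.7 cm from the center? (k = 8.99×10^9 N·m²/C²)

Take a concentric spherical Gaussian surface of radius r = 31.7 cm (r > R, so the entire charge is enclosed).
Q_enc = -17.1 μC = -1.71×10^-5 C.
Gauss's law: E·4πr² = Q_enc/ε₀.
E = k|Q_enc|/r² = (8.99×10^9)(1.71e-5)/(0.317)² = 1.53×10^6 N/C.

|E| = 1.53×10^6 V/m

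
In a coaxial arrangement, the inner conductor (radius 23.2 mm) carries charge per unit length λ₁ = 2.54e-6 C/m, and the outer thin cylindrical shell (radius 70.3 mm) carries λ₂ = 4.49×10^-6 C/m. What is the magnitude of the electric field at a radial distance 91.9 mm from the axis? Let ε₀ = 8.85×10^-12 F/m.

|E| ≈ 1.38e6 N/C

Take a coaxial cylindrical Gaussian surface of radius r = 91.9 mm and length L (r > 70.3 mm, enclosing both).
λ_enc = λ₁ + λ₂ = (2.54×10^-6) + (4.49e-6) = 7.03×10^-6 C/m.
By Gauss's law (flux through the curved wall only), E·2πrL = λ_enc L/ε₀.
E = |λ_enc|/(2πε₀r) = (7.03×10^-6)/(2π·8.85×10^-12·0.0919) = 1.38×10^6 N/C.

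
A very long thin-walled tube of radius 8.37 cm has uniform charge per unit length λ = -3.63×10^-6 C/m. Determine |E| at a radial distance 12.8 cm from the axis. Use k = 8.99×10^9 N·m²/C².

Take a coaxial cylindrical Gaussian surface of radius r = 12.8 cm and length L (r > 8.37 cm).
The full line charge is enclosed: λ_enc = -3.63×10^-6 C/m.
Since E is radial and uniform over the curved surface, Φ = E·2πrL = Q_enc/ε₀ = λ_enc L/ε₀.
E = 2k|λ_enc|/r = 2(8.99×10^9)(3.63×10^-6)/(0.128) = 5.10×10^5 N/C.

E = 5.10×10^5 V/m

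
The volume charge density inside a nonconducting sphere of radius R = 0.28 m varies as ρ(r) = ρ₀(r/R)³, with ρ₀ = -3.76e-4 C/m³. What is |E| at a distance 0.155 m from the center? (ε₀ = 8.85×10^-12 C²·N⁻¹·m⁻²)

|E| ≈ 1.86×10^5 V/m

By spherical symmetry E is radial; choose a Gaussian sphere of radius r = 0.155 m (r < R).
Q_enc = ∫₀^r ρ(r')·4πr'² dr' = (4πρ₀/R³) ∫₀^r r'^5 dr' = 4πρ₀ r^6/(6·R³) = -4.975×10^-7 C.
Gauss's law: E·4πr² = Q_enc/ε₀.
E = |Q_enc|/(4πε₀r²) = (4.975e-7)/(4π·8.85×10^-12·(0.155)²) = 1.86×10^5 N/C.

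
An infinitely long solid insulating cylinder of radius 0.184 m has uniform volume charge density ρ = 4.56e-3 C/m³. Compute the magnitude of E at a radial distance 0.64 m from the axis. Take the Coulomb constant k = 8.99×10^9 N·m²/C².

E = 1.36×10^7 N/C

Choose a coaxial cylinder of radius r = 0.64 m (arbitrary length L) as the Gaussian surface (r > 0.184 m, full cross-section enclosed).
λ_enc = ρ·πR² = (4.56×10^-3)π(0.184)² = 4.85×10^-4 C/m.
By Gauss's law (flux through the curved wall only), E·2πrL = λ_enc L/ε₀.
E = 2k|λ_enc|/r = 2(8.99×10^9)(4.85×10^-4)/(0.64) = 1.36e7 N/C.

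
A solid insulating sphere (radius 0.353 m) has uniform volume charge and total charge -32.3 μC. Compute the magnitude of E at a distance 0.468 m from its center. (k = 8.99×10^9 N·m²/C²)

E = 1.33×10^6 V/m

Take a concentric spherical Gaussian surface of radius r = 0.468 m (r > R, so the entire charge is enclosed).
Q_enc = -32.3 μC = -3.23×10^-5 C.
By Gauss's law, ∮E·dA = E·4πr² = Q_enc/ε₀.
E = k|Q_enc|/r² = (8.99×10^9)(3.23e-5)/(0.468)² = 1.33×10^6 N/C.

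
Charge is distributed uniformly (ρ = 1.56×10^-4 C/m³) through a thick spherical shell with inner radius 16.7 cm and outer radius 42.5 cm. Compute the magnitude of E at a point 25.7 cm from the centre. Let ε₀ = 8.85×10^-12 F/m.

E = 1.10×10^6 N/C

Use a concentric Gaussian sphere at r = 25.7 cm (within the shell material, 16.7 cm < r < 42.5 cm).
Only the shell between 16.7 cm and r is enclosed: Q_enc = ρ·(4π/3)(r³ − a³) = (1.56×10^-4)·(4π/3)·((0.257)³ − (0.167)³) = 8.049×10^-6 C.
By Gauss's law, ∮E·dA = E·4πr² = Q_enc/ε₀.
E = |Q_enc|/(4πε₀r²) = (8.049×10^-6)/(4π·8.85×10^-12·(0.257)²) = 1.10×10^6 N/C.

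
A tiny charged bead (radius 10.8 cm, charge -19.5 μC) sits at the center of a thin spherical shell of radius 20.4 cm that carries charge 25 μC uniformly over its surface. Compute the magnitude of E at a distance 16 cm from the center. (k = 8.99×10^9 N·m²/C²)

By spherical symmetry E is radial; choose a Gaussian sphere of radius r = 16 cm (between the bodies, 10.8 cm < r < 20.4 cm).
The shell at 20.4 cm lies outside the Gaussian surface, so Q_enc = -19.5 μC = -1.95e-5 C.
By Gauss's law, ∮E·dA = E·4πr² = Q_enc/ε₀.
E = k|Q_enc|/r² = (8.99×10^9)(1.95e-5)/(0.16)² = 6.85×10^6 N/C.

E = 6.85e6 N/C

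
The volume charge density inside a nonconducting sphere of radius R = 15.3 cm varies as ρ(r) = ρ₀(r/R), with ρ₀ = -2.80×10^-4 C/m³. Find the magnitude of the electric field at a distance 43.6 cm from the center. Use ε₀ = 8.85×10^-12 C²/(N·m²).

By spherical symmetry E is radial; choose a Gaussian sphere of radius r = 43.6 cm (r > R, all charge enclosed).
Q_enc = 4π ∫₀^R ρ₀(r'/R)^1 r'² dr' = 4πρ₀R³/4 = -3.151×10^-6 C.
Gauss's law: E·4πr² = Q_enc/ε₀.
E = |Q_enc|/(4πε₀r²) = (3.151×10^-6)/(4π·8.85×10^-12·(0.436)²) = 1.49×10^5 N/C.

1.49e5 N/C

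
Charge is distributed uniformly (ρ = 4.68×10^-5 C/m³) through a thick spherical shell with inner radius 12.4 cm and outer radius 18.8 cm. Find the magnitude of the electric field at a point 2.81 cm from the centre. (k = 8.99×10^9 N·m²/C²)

E = 0 (no enclosed charge)

Take a concentric spherical Gaussian surface of radius r = 2.81 cm (r < 12.4 cm, inside the empty cavity).
Q_enc = 0 (all charge lies at larger r); Gauss's law gives E = 0.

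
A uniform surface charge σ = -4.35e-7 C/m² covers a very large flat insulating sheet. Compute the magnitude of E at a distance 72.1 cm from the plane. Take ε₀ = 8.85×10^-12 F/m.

The symmetry is planar: E is normal to the sheet and the same magnitude on both sides. Take a pillbox straddling the sheet with end-cap area A.
Flux Φ = 2EA and Q_enc = σA, so 2EA = σA/ε₀ ⇒ E = |σ|/(2ε₀), independent of distance.
E = |σ|/(2ε₀) = (4.35e-7)/(2·8.85×10^-12) = 2.46e4 N/C.

E = 2.46e4 N/C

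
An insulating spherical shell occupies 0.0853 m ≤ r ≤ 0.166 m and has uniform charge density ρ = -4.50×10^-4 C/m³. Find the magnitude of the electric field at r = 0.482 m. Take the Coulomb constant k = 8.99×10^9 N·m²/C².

By spherical symmetry E is radial; choose a Gaussian sphere of radius r = 0.482 m (r > 0.166 m, enclosing the whole shell).
Q_enc = ρ·(4π/3)(b³ − a³) = (-4.50e-4)·(4π/3)·((0.166)³ − (0.0853)³) = -7.452×10^-6 C.
By Gauss's law, ∮E·dA = E·4πr² = Q_enc/ε₀.
E = k|Q_enc|/r² = (8.99×10^9)(7.452×10^-6)/(0.482)² = 2.88e5 N/C.

|E| = 2.88×10^5 N/C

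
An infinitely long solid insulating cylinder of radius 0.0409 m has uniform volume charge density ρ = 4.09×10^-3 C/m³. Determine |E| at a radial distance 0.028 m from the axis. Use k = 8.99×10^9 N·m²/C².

Coaxial Gaussian cylinder, radius r = 0.028 m, length L (r < R).
Charge inside radius r per length L is ρ·πr²·L, so λ_enc = ρπr² = 1.007×10^-5 C/m.
By Gauss's law (flux through the curved wall only), E·2πrL = λ_enc L/ε₀.
E = 2k|λ_enc|/r = 2(8.99×10^9)(1.007×10^-5)/(0.028) = 6.47e6 N/C.

E ≈ 6.47e6 V/m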